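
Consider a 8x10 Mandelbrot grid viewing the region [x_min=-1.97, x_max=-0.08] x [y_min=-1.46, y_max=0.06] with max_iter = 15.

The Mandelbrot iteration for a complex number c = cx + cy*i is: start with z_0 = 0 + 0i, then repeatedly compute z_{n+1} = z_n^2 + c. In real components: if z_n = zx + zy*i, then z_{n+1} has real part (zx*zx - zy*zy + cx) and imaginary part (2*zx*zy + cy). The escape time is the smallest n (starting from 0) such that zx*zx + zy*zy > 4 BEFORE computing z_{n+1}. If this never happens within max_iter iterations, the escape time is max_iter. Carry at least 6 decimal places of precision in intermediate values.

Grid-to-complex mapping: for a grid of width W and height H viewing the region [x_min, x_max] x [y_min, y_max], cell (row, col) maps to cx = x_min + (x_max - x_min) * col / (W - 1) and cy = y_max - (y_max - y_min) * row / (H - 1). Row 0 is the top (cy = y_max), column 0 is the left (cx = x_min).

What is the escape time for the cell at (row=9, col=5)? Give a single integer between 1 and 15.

z_0 = 0 + 0i, c = -0.6200 + -1.4600i
Iter 1: z = -0.6200 + -1.4600i, |z|^2 = 2.5160
Iter 2: z = -2.3672 + 0.3504i, |z|^2 = 5.7264
Escaped at iteration 2

Answer: 2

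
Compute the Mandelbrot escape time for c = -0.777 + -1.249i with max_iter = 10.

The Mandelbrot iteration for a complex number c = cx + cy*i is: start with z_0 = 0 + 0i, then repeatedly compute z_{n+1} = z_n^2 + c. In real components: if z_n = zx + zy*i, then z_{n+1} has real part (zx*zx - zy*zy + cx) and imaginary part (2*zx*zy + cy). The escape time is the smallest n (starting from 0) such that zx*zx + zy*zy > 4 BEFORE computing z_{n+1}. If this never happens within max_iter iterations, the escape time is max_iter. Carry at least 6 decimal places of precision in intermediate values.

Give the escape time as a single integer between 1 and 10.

z_0 = 0 + 0i, c = -0.7770 + -1.2490i
Iter 1: z = -0.7770 + -1.2490i, |z|^2 = 2.1637
Iter 2: z = -1.7333 + 0.6919i, |z|^2 = 3.4830
Iter 3: z = 1.7484 + -3.6477i, |z|^2 = 16.3625
Escaped at iteration 3

Answer: 3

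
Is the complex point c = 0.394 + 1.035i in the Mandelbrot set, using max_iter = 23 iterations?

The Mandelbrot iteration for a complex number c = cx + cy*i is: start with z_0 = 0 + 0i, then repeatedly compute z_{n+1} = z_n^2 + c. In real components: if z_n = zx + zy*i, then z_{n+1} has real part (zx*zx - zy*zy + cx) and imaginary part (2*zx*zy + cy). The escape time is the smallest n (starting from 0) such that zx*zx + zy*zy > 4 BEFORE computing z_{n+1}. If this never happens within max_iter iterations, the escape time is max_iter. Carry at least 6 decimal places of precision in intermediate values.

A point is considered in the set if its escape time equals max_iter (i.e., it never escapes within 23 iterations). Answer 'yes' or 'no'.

Answer: no

Derivation:
z_0 = 0 + 0i, c = 0.3940 + 1.0350i
Iter 1: z = 0.3940 + 1.0350i, |z|^2 = 1.2265
Iter 2: z = -0.5220 + 1.8506i, |z|^2 = 3.6971
Iter 3: z = -2.7582 + -0.8970i, |z|^2 = 8.4121
Escaped at iteration 3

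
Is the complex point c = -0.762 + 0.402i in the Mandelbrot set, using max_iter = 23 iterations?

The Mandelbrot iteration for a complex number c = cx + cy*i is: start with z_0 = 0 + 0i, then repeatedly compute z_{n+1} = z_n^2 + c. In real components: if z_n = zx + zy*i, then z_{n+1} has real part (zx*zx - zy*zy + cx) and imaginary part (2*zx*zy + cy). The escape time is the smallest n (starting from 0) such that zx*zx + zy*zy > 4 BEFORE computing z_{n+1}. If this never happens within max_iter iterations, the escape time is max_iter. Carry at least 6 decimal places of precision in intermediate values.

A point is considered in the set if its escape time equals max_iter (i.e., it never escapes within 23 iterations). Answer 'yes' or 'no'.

z_0 = 0 + 0i, c = -0.7620 + 0.4020i
Iter 1: z = -0.7620 + 0.4020i, |z|^2 = 0.7422
Iter 2: z = -0.3430 + -0.2106i, |z|^2 = 0.1620
Iter 3: z = -0.6888 + 0.5465i, |z|^2 = 0.7730
Iter 4: z = -0.5863 + -0.3508i, |z|^2 = 0.4668
Iter 5: z = -0.5413 + 0.8133i, |z|^2 = 0.9545
Iter 6: z = -1.1304 + -0.4786i, |z|^2 = 1.5069
Iter 7: z = 0.2869 + 1.4839i, |z|^2 = 2.2844
Iter 8: z = -2.8818 + 1.2534i, |z|^2 = 9.8758
Escaped at iteration 8

Answer: no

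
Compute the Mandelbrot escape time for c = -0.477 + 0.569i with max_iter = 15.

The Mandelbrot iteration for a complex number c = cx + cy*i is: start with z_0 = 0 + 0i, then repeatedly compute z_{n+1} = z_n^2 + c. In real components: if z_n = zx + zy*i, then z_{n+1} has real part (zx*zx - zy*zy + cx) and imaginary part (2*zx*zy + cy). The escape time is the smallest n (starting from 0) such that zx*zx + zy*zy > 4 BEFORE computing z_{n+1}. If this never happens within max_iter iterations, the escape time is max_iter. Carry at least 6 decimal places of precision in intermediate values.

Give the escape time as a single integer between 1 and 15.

Answer: 15

Derivation:
z_0 = 0 + 0i, c = -0.4770 + 0.5690i
Iter 1: z = -0.4770 + 0.5690i, |z|^2 = 0.5513
Iter 2: z = -0.5732 + 0.0262i, |z|^2 = 0.3293
Iter 3: z = -0.1491 + 0.5390i, |z|^2 = 0.3127
Iter 4: z = -0.7453 + 0.4083i, |z|^2 = 0.7221
Iter 5: z = -0.0882 + -0.0396i, |z|^2 = 0.0094
Iter 6: z = -0.4708 + 0.5760i, |z|^2 = 0.5534
Iter 7: z = -0.5871 + 0.0267i, |z|^2 = 0.3454
Iter 8: z = -0.1330 + 0.5377i, |z|^2 = 0.3068
Iter 9: z = -0.7484 + 0.4260i, |z|^2 = 0.7416
Iter 10: z = -0.0984 + -0.0686i, |z|^2 = 0.0144
Iter 11: z = -0.4720 + 0.5825i, |z|^2 = 0.5621
Iter 12: z = -0.5935 + 0.0191i, |z|^2 = 0.3526
Iter 13: z = -0.1251 + 0.5464i, |z|^2 = 0.3142
Iter 14: z = -0.7598 + 0.4323i, |z|^2 = 0.7642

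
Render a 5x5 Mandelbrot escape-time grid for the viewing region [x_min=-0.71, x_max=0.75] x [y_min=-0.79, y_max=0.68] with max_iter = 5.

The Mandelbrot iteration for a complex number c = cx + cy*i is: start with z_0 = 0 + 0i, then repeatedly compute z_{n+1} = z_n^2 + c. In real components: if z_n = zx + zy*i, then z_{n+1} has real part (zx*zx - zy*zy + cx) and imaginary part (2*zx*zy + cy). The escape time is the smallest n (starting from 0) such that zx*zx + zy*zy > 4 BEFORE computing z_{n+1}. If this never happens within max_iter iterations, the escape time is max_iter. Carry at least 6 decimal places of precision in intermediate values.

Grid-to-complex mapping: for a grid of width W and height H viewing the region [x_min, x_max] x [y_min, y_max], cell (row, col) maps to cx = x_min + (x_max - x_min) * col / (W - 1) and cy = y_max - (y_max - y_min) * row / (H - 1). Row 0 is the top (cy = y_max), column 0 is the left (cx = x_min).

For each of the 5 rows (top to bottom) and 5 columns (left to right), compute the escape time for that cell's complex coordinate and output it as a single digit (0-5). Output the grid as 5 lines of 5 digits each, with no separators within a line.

(row=0, col=0): c = -0.7100 + 0.6800i → escape time 5
(row=0, col=1): c = -0.3450 + 0.6800i → escape time 5
(row=0, col=2): c = 0.0200 + 0.6800i → escape time 5
(row=0, col=3): c = 0.3850 + 0.6800i → escape time 5
(row=0, col=4): c = 0.7500 + 0.6800i → escape time 3
(row=1, col=0): c = -0.7100 + 0.3125i → escape time 5
(row=1, col=1): c = -0.3450 + 0.3125i → escape time 5
(row=1, col=2): c = 0.0200 + 0.3125i → escape time 5
(row=1, col=3): c = 0.3850 + 0.3125i → escape time 5
(row=1, col=4): c = 0.7500 + 0.3125i → escape time 3
(row=2, col=0): c = -0.7100 + -0.0550i → escape time 5
(row=2, col=1): c = -0.3450 + -0.0550i → escape time 5
(row=2, col=2): c = 0.0200 + -0.0550i → escape time 5
(row=2, col=3): c = 0.3850 + -0.0550i → escape time 5
(row=2, col=4): c = 0.7500 + -0.0550i → escape time 3
(row=3, col=0): c = -0.7100 + -0.4225i → escape time 5
(row=3, col=1): c = -0.3450 + -0.4225i → escape time 5
(row=3, col=2): c = 0.0200 + -0.4225i → escape time 5
(row=3, col=3): c = 0.3850 + -0.4225i → escape time 5
(row=3, col=4): c = 0.7500 + -0.4225i → escape time 3
(row=4, col=0): c = -0.7100 + -0.7900i → escape time 4
(row=4, col=1): c = -0.3450 + -0.7900i → escape time 5
(row=4, col=2): c = 0.0200 + -0.7900i → escape time 5
(row=4, col=3): c = 0.3850 + -0.7900i → escape time 4
(row=4, col=4): c = 0.7500 + -0.7900i → escape time 2

Answer: 55553
55553
55553
55553
45542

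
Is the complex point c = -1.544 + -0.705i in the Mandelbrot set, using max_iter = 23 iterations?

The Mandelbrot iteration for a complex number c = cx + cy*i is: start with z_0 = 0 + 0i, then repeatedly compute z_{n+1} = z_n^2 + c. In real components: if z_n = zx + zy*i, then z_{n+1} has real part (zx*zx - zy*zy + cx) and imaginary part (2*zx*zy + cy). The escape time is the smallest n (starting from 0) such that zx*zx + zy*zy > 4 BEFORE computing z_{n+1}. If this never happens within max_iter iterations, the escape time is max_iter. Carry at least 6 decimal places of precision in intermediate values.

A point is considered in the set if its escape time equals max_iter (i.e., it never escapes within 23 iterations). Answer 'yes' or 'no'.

Answer: no

Derivation:
z_0 = 0 + 0i, c = -1.5440 + -0.7050i
Iter 1: z = -1.5440 + -0.7050i, |z|^2 = 2.8810
Iter 2: z = 0.3429 + 1.4720i, |z|^2 = 2.2845
Iter 3: z = -3.5933 + 0.3046i, |z|^2 = 13.0047
Escaped at iteration 3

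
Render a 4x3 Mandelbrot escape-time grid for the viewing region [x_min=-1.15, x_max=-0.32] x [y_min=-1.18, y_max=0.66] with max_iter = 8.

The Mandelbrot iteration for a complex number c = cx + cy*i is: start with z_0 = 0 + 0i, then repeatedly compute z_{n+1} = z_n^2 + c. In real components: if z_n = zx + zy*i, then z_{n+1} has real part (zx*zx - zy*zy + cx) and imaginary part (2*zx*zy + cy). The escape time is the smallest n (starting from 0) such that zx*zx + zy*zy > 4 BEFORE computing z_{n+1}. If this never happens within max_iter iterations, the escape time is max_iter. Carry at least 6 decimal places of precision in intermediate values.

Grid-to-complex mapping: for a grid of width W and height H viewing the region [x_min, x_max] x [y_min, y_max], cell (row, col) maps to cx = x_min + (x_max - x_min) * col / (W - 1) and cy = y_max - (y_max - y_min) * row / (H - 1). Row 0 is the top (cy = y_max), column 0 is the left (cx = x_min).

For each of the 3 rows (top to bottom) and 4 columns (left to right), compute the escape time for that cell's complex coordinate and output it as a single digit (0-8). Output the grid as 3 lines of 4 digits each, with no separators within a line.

(row=0, col=0): c = -1.1500 + 0.6600i → escape time 3
(row=0, col=1): c = -0.8733 + 0.6600i → escape time 4
(row=0, col=2): c = -0.5967 + 0.6600i → escape time 8
(row=0, col=3): c = -0.3200 + 0.6600i → escape time 8
(row=1, col=0): c = -1.1500 + -0.2600i → escape time 8
(row=1, col=1): c = -0.8733 + -0.2600i → escape time 8
(row=1, col=2): c = -0.5967 + -0.2600i → escape time 8
(row=1, col=3): c = -0.3200 + -0.2600i → escape time 8
(row=2, col=0): c = -1.1500 + -1.1800i → escape time 3
(row=2, col=1): c = -0.8733 + -1.1800i → escape time 3
(row=2, col=2): c = -0.5967 + -1.1800i → escape time 3
(row=2, col=3): c = -0.3200 + -1.1800i → escape time 3

Answer: 3488
8888
3333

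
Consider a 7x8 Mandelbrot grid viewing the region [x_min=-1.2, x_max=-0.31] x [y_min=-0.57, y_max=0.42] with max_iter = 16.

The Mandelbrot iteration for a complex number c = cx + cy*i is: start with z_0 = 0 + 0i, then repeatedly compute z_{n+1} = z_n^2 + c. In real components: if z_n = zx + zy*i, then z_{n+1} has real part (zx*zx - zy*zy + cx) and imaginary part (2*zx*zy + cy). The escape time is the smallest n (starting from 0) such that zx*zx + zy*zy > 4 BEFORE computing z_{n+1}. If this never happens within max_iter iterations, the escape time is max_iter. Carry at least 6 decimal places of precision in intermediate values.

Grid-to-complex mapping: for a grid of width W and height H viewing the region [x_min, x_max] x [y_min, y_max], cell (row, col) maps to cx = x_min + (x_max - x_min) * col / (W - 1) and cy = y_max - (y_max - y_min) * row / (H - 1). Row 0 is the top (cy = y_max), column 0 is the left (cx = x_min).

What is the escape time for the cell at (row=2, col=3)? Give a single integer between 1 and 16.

z_0 = 0 + 0i, c = -0.7550 + 0.1371i
Iter 1: z = -0.7550 + 0.1371i, |z|^2 = 0.5888
Iter 2: z = -0.2038 + -0.0699i, |z|^2 = 0.0464
Iter 3: z = -0.7184 + 0.1656i, |z|^2 = 0.5435
Iter 4: z = -0.2664 + -0.1009i, |z|^2 = 0.0811
Iter 5: z = -0.6942 + 0.1909i, |z|^2 = 0.5184
Iter 6: z = -0.3095 + -0.1279i, |z|^2 = 0.1121
Iter 7: z = -0.6756 + 0.2163i, |z|^2 = 0.5032
Iter 8: z = -0.3454 + -0.1551i, |z|^2 = 0.1434
Iter 9: z = -0.6597 + 0.2443i, |z|^2 = 0.4949
Iter 10: z = -0.3794 + -0.1852i, |z|^2 = 0.1782
Iter 11: z = -0.6453 + 0.2777i, |z|^2 = 0.4936
Iter 12: z = -0.4156 + -0.2212i, |z|^2 = 0.2217
Iter 13: z = -0.6312 + 0.3211i, |z|^2 = 0.5015
Iter 14: z = -0.4597 + -0.2682i, |z|^2 = 0.2832
Iter 15: z = -0.6156 + 0.3837i, |z|^2 = 0.5262

Answer: 16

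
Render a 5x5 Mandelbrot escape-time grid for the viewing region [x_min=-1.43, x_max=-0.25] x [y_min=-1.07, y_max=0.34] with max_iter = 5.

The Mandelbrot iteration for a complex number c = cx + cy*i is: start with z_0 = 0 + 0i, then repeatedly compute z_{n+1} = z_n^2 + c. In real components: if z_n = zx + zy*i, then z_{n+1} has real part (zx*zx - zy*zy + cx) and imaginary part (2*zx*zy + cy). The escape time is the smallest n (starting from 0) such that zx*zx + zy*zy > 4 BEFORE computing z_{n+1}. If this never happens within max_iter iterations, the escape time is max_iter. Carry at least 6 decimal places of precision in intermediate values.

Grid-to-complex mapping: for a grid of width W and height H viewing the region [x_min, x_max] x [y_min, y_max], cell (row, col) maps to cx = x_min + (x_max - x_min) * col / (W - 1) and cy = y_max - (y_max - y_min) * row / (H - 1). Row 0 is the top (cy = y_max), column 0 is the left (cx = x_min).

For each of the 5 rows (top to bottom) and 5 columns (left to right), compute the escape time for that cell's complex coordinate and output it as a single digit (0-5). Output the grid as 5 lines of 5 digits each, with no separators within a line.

(row=0, col=0): c = -1.4300 + 0.3400i → escape time 5
(row=0, col=1): c = -1.1350 + 0.3400i → escape time 5
(row=0, col=2): c = -0.8400 + 0.3400i → escape time 5
(row=0, col=3): c = -0.5450 + 0.3400i → escape time 5
(row=0, col=4): c = -0.2500 + 0.3400i → escape time 5
(row=1, col=0): c = -1.4300 + -0.0125i → escape time 5
(row=1, col=1): c = -1.1350 + -0.0125i → escape time 5
(row=1, col=2): c = -0.8400 + -0.0125i → escape time 5
(row=1, col=3): c = -0.5450 + -0.0125i → escape time 5
(row=1, col=4): c = -0.2500 + -0.0125i → escape time 5
(row=2, col=0): c = -1.4300 + -0.3650i → escape time 5
(row=2, col=1): c = -1.1350 + -0.3650i → escape time 5
(row=2, col=2): c = -0.8400 + -0.3650i → escape time 5
(row=2, col=3): c = -0.5450 + -0.3650i → escape time 5
(row=2, col=4): c = -0.2500 + -0.3650i → escape time 5
(row=3, col=0): c = -1.4300 + -0.7175i → escape time 3
(row=3, col=1): c = -1.1350 + -0.7175i → escape time 3
(row=3, col=2): c = -0.8400 + -0.7175i → escape time 4
(row=3, col=3): c = -0.5450 + -0.7175i → escape time 5
(row=3, col=4): c = -0.2500 + -0.7175i → escape time 5
(row=4, col=0): c = -1.4300 + -1.0700i → escape time 2
(row=4, col=1): c = -1.1350 + -1.0700i → escape time 3
(row=4, col=2): c = -0.8400 + -1.0700i → escape time 3
(row=4, col=3): c = -0.5450 + -1.0700i → escape time 4
(row=4, col=4): c = -0.2500 + -1.0700i → escape time 5

Answer: 55555
55555
55555
33455
23345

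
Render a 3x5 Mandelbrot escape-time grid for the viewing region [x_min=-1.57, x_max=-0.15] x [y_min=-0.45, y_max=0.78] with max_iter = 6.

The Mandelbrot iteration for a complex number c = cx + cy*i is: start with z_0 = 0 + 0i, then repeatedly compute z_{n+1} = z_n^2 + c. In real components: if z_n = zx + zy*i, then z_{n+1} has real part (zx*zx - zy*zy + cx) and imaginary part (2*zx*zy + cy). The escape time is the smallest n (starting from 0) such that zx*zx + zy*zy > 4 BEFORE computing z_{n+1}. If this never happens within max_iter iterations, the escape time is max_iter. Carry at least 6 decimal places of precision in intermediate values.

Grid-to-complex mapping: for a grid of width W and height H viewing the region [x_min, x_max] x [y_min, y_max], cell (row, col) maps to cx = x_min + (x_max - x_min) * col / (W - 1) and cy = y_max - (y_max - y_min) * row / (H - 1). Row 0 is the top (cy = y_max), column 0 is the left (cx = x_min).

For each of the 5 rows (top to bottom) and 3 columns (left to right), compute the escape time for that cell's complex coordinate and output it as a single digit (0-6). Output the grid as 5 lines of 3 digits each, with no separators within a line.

Answer: 346
366
566
566
366

Derivation:
(row=0, col=0): c = -1.5700 + 0.7800i → escape time 3
(row=0, col=1): c = -0.8600 + 0.7800i → escape time 4
(row=0, col=2): c = -0.1500 + 0.7800i → escape time 6
(row=1, col=0): c = -1.5700 + 0.4725i → escape time 3
(row=1, col=1): c = -0.8600 + 0.4725i → escape time 6
(row=1, col=2): c = -0.1500 + 0.4725i → escape time 6
(row=2, col=0): c = -1.5700 + 0.1650i → escape time 5
(row=2, col=1): c = -0.8600 + 0.1650i → escape time 6
(row=2, col=2): c = -0.1500 + 0.1650i → escape time 6
(row=3, col=0): c = -1.5700 + -0.1425i → escape time 5
(row=3, col=1): c = -0.8600 + -0.1425i → escape time 6
(row=3, col=2): c = -0.1500 + -0.1425i → escape time 6
(row=4, col=0): c = -1.5700 + -0.4500i → escape time 3
(row=4, col=1): c = -0.8600 + -0.4500i → escape time 6
(row=4, col=2): c = -0.1500 + -0.4500i → escape time 6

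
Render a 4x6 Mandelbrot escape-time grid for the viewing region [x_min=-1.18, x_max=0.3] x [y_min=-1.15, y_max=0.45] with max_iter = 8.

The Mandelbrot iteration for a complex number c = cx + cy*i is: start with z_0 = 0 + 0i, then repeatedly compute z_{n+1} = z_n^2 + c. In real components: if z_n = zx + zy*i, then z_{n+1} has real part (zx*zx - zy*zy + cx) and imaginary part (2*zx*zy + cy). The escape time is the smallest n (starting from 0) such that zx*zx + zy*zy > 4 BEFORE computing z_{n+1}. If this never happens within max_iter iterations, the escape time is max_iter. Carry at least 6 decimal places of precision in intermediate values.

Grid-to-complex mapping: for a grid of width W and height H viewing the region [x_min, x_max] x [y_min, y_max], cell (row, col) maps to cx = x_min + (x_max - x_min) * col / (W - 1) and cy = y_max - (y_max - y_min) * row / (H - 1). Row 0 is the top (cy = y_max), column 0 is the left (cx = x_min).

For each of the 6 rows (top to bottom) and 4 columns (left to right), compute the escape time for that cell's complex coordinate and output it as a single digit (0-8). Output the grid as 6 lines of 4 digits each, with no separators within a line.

Answer: 6888
8888
8888
5888
3484
3342

Derivation:
(row=0, col=0): c = -1.1800 + 0.4500i → escape time 6
(row=0, col=1): c = -0.6867 + 0.4500i → escape time 8
(row=0, col=2): c = -0.1933 + 0.4500i → escape time 8
(row=0, col=3): c = 0.3000 + 0.4500i → escape time 8
(row=1, col=0): c = -1.1800 + 0.1300i → escape time 8
(row=1, col=1): c = -0.6867 + 0.1300i → escape time 8
(row=1, col=2): c = -0.1933 + 0.1300i → escape time 8
(row=1, col=3): c = 0.3000 + 0.1300i → escape time 8
(row=2, col=0): c = -1.1800 + -0.1900i → escape time 8
(row=2, col=1): c = -0.6867 + -0.1900i → escape time 8
(row=2, col=2): c = -0.1933 + -0.1900i → escape time 8
(row=2, col=3): c = 0.3000 + -0.1900i → escape time 8
(row=3, col=0): c = -1.1800 + -0.5100i → escape time 5
(row=3, col=1): c = -0.6867 + -0.5100i → escape time 8
(row=3, col=2): c = -0.1933 + -0.5100i → escape time 8
(row=3, col=3): c = 0.3000 + -0.5100i → escape time 8
(row=4, col=0): c = -1.1800 + -0.8300i → escape time 3
(row=4, col=1): c = -0.6867 + -0.8300i → escape time 4
(row=4, col=2): c = -0.1933 + -0.8300i → escape time 8
(row=4, col=3): c = 0.3000 + -0.8300i → escape time 4
(row=5, col=0): c = -1.1800 + -1.1500i → escape time 3
(row=5, col=1): c = -0.6867 + -1.1500i → escape time 3
(row=5, col=2): c = -0.1933 + -1.1500i → escape time 4
(row=5, col=3): c = 0.3000 + -1.1500i → escape time 2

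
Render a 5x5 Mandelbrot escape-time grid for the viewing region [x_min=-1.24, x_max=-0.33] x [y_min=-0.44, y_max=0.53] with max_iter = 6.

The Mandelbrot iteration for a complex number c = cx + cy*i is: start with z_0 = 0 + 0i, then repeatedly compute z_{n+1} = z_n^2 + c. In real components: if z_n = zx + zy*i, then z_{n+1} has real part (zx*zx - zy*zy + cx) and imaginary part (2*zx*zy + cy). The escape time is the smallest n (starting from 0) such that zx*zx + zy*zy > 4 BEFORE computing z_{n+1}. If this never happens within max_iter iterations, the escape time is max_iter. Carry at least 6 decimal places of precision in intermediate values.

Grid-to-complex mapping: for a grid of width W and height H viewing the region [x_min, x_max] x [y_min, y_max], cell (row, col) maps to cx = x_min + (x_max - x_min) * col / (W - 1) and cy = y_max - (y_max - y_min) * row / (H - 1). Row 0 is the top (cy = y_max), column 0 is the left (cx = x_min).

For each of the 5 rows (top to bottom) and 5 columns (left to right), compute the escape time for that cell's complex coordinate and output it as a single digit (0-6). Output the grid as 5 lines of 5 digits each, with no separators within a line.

(row=0, col=0): c = -1.2400 + 0.5300i → escape time 4
(row=0, col=1): c = -1.0125 + 0.5300i → escape time 5
(row=0, col=2): c = -0.7850 + 0.5300i → escape time 6
(row=0, col=3): c = -0.5575 + 0.5300i → escape time 6
(row=0, col=4): c = -0.3300 + 0.5300i → escape time 6
(row=1, col=0): c = -1.2400 + 0.2875i → escape time 6
(row=1, col=1): c = -1.0125 + 0.2875i → escape time 6
(row=1, col=2): c = -0.7850 + 0.2875i → escape time 6
(row=1, col=3): c = -0.5575 + 0.2875i → escape time 6
(row=1, col=4): c = -0.3300 + 0.2875i → escape time 6
(row=2, col=0): c = -1.2400 + 0.0450i → escape time 6
(row=2, col=1): c = -1.0125 + 0.0450i → escape time 6
(row=2, col=2): c = -0.7850 + 0.0450i → escape time 6
(row=2, col=3): c = -0.5575 + 0.0450i → escape time 6
(row=2, col=4): c = -0.3300 + 0.0450i → escape time 6
(row=3, col=0): c = -1.2400 + -0.1975i → escape time 6
(row=3, col=1): c = -1.0125 + -0.1975i → escape time 6
(row=3, col=2): c = -0.7850 + -0.1975i → escape time 6
(row=3, col=3): c = -0.5575 + -0.1975i → escape time 6
(row=3, col=4): c = -0.3300 + -0.1975i → escape time 6
(row=4, col=0): c = -1.2400 + -0.4400i → escape time 6
(row=4, col=1): c = -1.0125 + -0.4400i → escape time 5
(row=4, col=2): c = -0.7850 + -0.4400i → escape time 6
(row=4, col=3): c = -0.5575 + -0.4400i → escape time 6
(row=4, col=4): c = -0.3300 + -0.4400i → escape time 6

Answer: 45666
66666
66666
66666
65666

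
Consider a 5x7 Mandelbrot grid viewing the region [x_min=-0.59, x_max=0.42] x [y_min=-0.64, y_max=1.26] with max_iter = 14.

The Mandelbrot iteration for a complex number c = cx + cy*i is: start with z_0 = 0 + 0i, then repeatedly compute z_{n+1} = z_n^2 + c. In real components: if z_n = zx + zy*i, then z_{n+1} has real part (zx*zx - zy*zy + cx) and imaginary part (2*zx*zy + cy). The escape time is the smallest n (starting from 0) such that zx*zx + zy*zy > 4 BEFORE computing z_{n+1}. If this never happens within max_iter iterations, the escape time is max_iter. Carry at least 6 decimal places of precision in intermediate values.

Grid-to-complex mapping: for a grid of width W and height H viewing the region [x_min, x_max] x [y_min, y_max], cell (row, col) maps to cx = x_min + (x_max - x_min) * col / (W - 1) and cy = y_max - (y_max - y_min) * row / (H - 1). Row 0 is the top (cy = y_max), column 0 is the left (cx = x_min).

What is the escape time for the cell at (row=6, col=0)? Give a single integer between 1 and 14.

Answer: 14

Derivation:
z_0 = 0 + 0i, c = -0.5900 + -0.6400i
Iter 1: z = -0.5900 + -0.6400i, |z|^2 = 0.7577
Iter 2: z = -0.6515 + 0.1152i, |z|^2 = 0.4377
Iter 3: z = -0.1788 + -0.7901i, |z|^2 = 0.6562
Iter 4: z = -1.1823 + -0.3574i, |z|^2 = 1.5256
Iter 5: z = 0.6801 + 0.2052i, |z|^2 = 0.5046
Iter 6: z = -0.1696 + -0.3609i, |z|^2 = 0.1591
Iter 7: z = -0.6915 + -0.5176i, |z|^2 = 0.7461
Iter 8: z = -0.3797 + 0.0758i, |z|^2 = 0.1499
Iter 9: z = -0.4516 + -0.6976i, |z|^2 = 0.6905
Iter 10: z = -0.8726 + -0.0100i, |z|^2 = 0.7616
Iter 11: z = 0.1714 + -0.6226i, |z|^2 = 0.4170
Iter 12: z = -0.9482 + -0.8534i, |z|^2 = 1.6275
Iter 13: z = -0.4192 + 0.9785i, |z|^2 = 1.1331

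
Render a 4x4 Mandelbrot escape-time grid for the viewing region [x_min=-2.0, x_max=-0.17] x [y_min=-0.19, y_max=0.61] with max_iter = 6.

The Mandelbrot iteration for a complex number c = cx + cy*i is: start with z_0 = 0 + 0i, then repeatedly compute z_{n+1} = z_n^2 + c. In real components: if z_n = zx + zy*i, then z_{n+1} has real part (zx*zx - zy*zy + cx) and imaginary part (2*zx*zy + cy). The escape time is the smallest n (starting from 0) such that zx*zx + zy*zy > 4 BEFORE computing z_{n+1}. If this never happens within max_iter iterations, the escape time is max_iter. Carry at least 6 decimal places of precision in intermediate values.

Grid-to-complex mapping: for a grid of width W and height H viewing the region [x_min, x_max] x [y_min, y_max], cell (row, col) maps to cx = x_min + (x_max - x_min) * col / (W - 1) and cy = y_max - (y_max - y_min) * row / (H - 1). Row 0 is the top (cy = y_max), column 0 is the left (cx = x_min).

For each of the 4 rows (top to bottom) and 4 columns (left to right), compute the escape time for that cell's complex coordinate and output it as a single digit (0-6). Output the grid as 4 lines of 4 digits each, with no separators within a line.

(row=0, col=0): c = -2.0000 + 0.6100i → escape time 1
(row=0, col=1): c = -1.3900 + 0.6100i → escape time 3
(row=0, col=2): c = -0.7800 + 0.6100i → escape time 5
(row=0, col=3): c = -0.1700 + 0.6100i → escape time 6
(row=1, col=0): c = -2.0000 + 0.3433i → escape time 1
(row=1, col=1): c = -1.3900 + 0.3433i → escape time 5
(row=1, col=2): c = -0.7800 + 0.3433i → escape time 6
(row=1, col=3): c = -0.1700 + 0.3433i → escape time 6
(row=2, col=0): c = -2.0000 + 0.0767i → escape time 1
(row=2, col=1): c = -1.3900 + 0.0767i → escape time 6
(row=2, col=2): c = -0.7800 + 0.0767i → escape time 6
(row=2, col=3): c = -0.1700 + 0.0767i → escape time 6
(row=3, col=0): c = -2.0000 + -0.1900i → escape time 1
(row=3, col=1): c = -1.3900 + -0.1900i → escape time 6
(row=3, col=2): c = -0.7800 + -0.1900i → escape time 6
(row=3, col=3): c = -0.1700 + -0.1900i → escape time 6

Answer: 1356
1566
1666
1666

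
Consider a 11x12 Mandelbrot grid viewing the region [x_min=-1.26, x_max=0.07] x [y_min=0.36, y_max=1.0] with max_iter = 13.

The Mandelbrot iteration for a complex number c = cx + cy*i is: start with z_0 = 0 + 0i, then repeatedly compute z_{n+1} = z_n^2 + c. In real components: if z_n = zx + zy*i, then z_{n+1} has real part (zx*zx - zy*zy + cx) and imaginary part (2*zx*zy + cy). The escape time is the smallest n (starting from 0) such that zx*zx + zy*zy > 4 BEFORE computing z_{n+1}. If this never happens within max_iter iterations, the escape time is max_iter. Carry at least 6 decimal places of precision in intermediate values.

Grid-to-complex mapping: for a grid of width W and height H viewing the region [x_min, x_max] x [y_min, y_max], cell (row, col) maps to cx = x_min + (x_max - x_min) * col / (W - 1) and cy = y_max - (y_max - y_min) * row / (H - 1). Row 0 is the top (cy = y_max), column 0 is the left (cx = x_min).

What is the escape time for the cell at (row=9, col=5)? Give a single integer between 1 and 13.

Answer: 13

Derivation:
z_0 = 0 + 0i, c = -0.5950 + 0.4764i
Iter 1: z = -0.5950 + 0.4764i, |z|^2 = 0.5809
Iter 2: z = -0.4679 + -0.0905i, |z|^2 = 0.2271
Iter 3: z = -0.3843 + 0.5611i, |z|^2 = 0.4624
Iter 4: z = -0.7621 + 0.0452i, |z|^2 = 0.5829
Iter 5: z = -0.0162 + 0.4075i, |z|^2 = 0.1663
Iter 6: z = -0.7608 + 0.4632i, |z|^2 = 0.7933
Iter 7: z = -0.2307 + -0.2284i, |z|^2 = 0.1054
Iter 8: z = -0.5939 + 0.5817i, |z|^2 = 0.6912
Iter 9: z = -0.5807 + -0.2147i, |z|^2 = 0.3833
Iter 10: z = -0.3039 + 0.7257i, |z|^2 = 0.6190
Iter 11: z = -1.0292 + 0.0353i, |z|^2 = 1.0606
Iter 12: z = 0.4631 + 0.4037i, |z|^2 = 0.3774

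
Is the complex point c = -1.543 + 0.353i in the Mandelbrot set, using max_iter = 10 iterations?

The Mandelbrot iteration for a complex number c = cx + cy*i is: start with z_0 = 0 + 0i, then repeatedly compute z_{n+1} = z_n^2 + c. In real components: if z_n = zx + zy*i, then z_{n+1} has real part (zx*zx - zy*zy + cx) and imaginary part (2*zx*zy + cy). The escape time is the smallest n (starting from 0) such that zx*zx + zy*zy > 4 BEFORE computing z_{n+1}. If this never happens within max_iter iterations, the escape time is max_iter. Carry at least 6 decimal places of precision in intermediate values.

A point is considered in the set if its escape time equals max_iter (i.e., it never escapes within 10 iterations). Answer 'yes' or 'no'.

Answer: no

Derivation:
z_0 = 0 + 0i, c = -1.5430 + 0.3530i
Iter 1: z = -1.5430 + 0.3530i, |z|^2 = 2.5055
Iter 2: z = 0.7132 + -0.7364i, |z|^2 = 1.0509
Iter 3: z = -1.5765 + -0.6974i, |z|^2 = 2.9718
Iter 4: z = 0.4560 + 2.5519i, |z|^2 = 6.7202
Escaped at iteration 4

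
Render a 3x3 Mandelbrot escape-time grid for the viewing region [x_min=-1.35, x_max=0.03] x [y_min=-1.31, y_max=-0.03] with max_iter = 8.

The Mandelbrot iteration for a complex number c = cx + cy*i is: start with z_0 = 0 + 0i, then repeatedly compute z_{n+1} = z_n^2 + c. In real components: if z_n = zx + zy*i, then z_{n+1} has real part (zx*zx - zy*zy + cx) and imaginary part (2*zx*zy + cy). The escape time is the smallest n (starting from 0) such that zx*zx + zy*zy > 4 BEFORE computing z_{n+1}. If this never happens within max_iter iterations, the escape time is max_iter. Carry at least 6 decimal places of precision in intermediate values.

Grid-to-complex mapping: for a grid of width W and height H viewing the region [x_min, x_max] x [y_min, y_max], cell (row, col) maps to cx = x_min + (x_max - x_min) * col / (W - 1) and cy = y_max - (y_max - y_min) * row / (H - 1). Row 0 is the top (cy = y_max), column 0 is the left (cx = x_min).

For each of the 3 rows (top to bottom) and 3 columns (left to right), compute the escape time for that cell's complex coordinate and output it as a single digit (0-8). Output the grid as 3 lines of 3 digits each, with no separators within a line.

(row=0, col=0): c = -1.3500 + -0.0300i → escape time 8
(row=0, col=1): c = -0.6600 + -0.0300i → escape time 8
(row=0, col=2): c = 0.0300 + -0.0300i → escape time 8
(row=1, col=0): c = -1.3500 + -0.6700i → escape time 3
(row=1, col=1): c = -0.6600 + -0.6700i → escape time 6
(row=1, col=2): c = 0.0300 + -0.6700i → escape time 8
(row=2, col=0): c = -1.3500 + -1.3100i → escape time 2
(row=2, col=1): c = -0.6600 + -1.3100i → escape time 3
(row=2, col=2): c = 0.0300 + -1.3100i → escape time 2

Answer: 888
368
232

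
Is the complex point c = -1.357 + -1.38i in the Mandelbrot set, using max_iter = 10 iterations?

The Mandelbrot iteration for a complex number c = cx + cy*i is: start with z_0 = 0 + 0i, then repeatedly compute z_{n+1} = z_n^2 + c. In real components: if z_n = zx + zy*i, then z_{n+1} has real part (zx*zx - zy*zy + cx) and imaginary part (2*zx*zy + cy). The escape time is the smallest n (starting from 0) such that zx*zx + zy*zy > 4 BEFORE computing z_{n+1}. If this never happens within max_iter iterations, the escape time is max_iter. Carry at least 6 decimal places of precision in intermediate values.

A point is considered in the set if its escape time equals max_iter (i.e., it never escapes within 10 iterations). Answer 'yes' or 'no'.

z_0 = 0 + 0i, c = -1.3570 + -1.3800i
Iter 1: z = -1.3570 + -1.3800i, |z|^2 = 3.7458
Iter 2: z = -1.4200 + 2.3653i, |z|^2 = 7.6110
Escaped at iteration 2

Answer: no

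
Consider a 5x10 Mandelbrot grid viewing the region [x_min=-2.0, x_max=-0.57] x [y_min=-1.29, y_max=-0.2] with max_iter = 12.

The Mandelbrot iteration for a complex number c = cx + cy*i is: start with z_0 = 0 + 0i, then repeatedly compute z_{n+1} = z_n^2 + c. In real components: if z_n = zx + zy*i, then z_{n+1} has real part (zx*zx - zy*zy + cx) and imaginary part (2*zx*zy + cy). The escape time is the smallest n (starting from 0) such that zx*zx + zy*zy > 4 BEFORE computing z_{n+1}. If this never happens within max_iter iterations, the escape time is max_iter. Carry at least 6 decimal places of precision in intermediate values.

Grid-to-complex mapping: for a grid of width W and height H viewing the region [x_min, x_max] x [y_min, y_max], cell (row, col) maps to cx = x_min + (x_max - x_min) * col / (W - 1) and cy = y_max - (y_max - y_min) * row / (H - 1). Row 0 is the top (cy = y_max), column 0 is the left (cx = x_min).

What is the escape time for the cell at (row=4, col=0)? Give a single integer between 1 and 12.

z_0 = 0 + 0i, c = -2.0000 + -0.6844i
Iter 1: z = -2.0000 + -0.6844i, |z|^2 = 4.4685
Escaped at iteration 1

Answer: 1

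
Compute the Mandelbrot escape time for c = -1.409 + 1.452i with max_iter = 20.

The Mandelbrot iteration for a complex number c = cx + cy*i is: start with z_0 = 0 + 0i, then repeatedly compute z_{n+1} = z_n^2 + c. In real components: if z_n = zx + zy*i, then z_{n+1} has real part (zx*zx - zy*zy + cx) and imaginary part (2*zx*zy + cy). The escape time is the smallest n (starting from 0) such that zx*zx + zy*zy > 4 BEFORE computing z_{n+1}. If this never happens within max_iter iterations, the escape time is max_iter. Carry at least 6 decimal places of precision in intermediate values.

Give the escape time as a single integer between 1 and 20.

Answer: 1

Derivation:
z_0 = 0 + 0i, c = -1.4090 + 1.4520i
Iter 1: z = -1.4090 + 1.4520i, |z|^2 = 4.0936
Escaped at iteration 1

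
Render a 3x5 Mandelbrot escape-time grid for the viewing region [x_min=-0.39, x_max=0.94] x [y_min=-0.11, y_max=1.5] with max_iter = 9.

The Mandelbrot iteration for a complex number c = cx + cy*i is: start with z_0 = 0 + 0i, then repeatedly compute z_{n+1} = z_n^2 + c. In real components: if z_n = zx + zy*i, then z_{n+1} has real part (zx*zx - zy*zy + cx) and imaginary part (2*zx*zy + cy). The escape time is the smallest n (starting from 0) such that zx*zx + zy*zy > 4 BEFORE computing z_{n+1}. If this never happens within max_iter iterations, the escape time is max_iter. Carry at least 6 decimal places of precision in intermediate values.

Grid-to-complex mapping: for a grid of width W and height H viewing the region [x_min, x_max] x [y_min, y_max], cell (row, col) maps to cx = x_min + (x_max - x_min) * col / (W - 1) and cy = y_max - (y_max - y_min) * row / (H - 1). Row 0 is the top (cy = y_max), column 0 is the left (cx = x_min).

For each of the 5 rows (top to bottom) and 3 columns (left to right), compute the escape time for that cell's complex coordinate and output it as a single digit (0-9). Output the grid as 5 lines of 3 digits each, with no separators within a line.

Answer: 222
432
962
993
993

Derivation:
(row=0, col=0): c = -0.3900 + 1.5000i → escape time 2
(row=0, col=1): c = 0.2750 + 1.5000i → escape time 2
(row=0, col=2): c = 0.9400 + 1.5000i → escape time 2
(row=1, col=0): c = -0.3900 + 1.0975i → escape time 4
(row=1, col=1): c = 0.2750 + 1.0975i → escape time 3
(row=1, col=2): c = 0.9400 + 1.0975i → escape time 2
(row=2, col=0): c = -0.3900 + 0.6950i → escape time 9
(row=2, col=1): c = 0.2750 + 0.6950i → escape time 6
(row=2, col=2): c = 0.9400 + 0.6950i → escape time 2
(row=3, col=0): c = -0.3900 + 0.2925i → escape time 9
(row=3, col=1): c = 0.2750 + 0.2925i → escape time 9
(row=3, col=2): c = 0.9400 + 0.2925i → escape time 3
(row=4, col=0): c = -0.3900 + -0.1100i → escape time 9
(row=4, col=1): c = 0.2750 + -0.1100i → escape time 9
(row=4, col=2): c = 0.9400 + -0.1100i → escape time 3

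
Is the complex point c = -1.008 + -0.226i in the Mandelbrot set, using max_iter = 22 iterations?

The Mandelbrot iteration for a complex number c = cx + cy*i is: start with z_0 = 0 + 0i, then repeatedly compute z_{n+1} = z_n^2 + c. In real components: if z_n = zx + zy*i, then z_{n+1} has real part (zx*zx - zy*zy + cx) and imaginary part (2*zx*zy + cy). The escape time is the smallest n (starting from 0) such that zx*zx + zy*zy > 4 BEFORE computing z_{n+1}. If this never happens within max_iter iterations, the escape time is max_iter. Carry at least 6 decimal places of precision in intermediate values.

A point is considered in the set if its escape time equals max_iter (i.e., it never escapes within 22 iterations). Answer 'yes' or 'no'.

Answer: yes

Derivation:
z_0 = 0 + 0i, c = -1.0080 + -0.2260i
Iter 1: z = -1.0080 + -0.2260i, |z|^2 = 1.0671
Iter 2: z = -0.0430 + 0.2296i, |z|^2 = 0.0546
Iter 3: z = -1.0589 + -0.2458i, |z|^2 = 1.1816
Iter 4: z = 0.0528 + 0.2944i, |z|^2 = 0.0895
Iter 5: z = -1.0919 + -0.1949i, |z|^2 = 1.2302
Iter 6: z = 0.1463 + 0.1996i, |z|^2 = 0.0612
Iter 7: z = -1.0265 + -0.1676i, |z|^2 = 1.0817
Iter 8: z = 0.0175 + 0.1181i, |z|^2 = 0.0142
Iter 9: z = -1.0216 + -0.2219i, |z|^2 = 1.0930
Iter 10: z = -0.0135 + 0.2273i, |z|^2 = 0.0519
Iter 11: z = -1.0595 + -0.2321i, |z|^2 = 1.1764
Iter 12: z = 0.0606 + 0.2659i, |z|^2 = 0.0744
Iter 13: z = -1.0750 + -0.1937i, |z|^2 = 1.1932
Iter 14: z = 0.1101 + 0.1906i, |z|^2 = 0.0484
Iter 15: z = -1.0322 + -0.1840i, |z|^2 = 1.0993
Iter 16: z = 0.0235 + 0.1539i, |z|^2 = 0.0242
Iter 17: z = -1.0311 + -0.2188i, |z|^2 = 1.1111
Iter 18: z = 0.0074 + 0.2251i, |z|^2 = 0.0507
Iter 19: z = -1.0586 + -0.2227i, |z|^2 = 1.1703
Iter 20: z = 0.0631 + 0.2455i, |z|^2 = 0.0642
Iter 21: z = -1.0643 + -0.1950i, |z|^2 = 1.1707
Did not escape in 22 iterations → in set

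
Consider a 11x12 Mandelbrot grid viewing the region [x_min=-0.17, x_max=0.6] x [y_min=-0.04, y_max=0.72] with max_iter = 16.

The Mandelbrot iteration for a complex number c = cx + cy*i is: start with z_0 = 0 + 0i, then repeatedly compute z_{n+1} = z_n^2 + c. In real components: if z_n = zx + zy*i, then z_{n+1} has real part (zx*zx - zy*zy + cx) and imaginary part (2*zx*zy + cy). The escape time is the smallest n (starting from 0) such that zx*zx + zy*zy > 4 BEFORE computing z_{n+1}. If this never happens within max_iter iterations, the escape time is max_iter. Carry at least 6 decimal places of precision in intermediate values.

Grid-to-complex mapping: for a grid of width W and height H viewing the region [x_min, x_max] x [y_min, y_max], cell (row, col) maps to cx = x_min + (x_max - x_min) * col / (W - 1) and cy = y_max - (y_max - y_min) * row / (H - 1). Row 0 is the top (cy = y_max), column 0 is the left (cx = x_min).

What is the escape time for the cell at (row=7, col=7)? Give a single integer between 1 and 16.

z_0 = 0 + 0i, c = 0.3690 + 0.2364i
Iter 1: z = 0.3690 + 0.2364i, |z|^2 = 0.1920
Iter 2: z = 0.4493 + 0.4108i, |z|^2 = 0.3706
Iter 3: z = 0.4021 + 0.6055i, |z|^2 = 0.5283
Iter 4: z = 0.1641 + 0.7233i, |z|^2 = 0.5501
Iter 5: z = -0.1273 + 0.4737i, |z|^2 = 0.2406
Iter 6: z = 0.1608 + 0.1158i, |z|^2 = 0.0393
Iter 7: z = 0.3815 + 0.2736i, |z|^2 = 0.2204
Iter 8: z = 0.4396 + 0.4451i, |z|^2 = 0.3914
Iter 9: z = 0.3642 + 0.6277i, |z|^2 = 0.5267
Iter 10: z = 0.1076 + 0.6936i, |z|^2 = 0.4926
Iter 11: z = -0.1005 + 0.3856i, |z|^2 = 0.1588
Iter 12: z = 0.2304 + 0.1589i, |z|^2 = 0.0783
Iter 13: z = 0.3969 + 0.3096i, |z|^2 = 0.2533
Iter 14: z = 0.4307 + 0.4821i, |z|^2 = 0.4179
Iter 15: z = 0.3221 + 0.6516i, |z|^2 = 0.5283

Answer: 16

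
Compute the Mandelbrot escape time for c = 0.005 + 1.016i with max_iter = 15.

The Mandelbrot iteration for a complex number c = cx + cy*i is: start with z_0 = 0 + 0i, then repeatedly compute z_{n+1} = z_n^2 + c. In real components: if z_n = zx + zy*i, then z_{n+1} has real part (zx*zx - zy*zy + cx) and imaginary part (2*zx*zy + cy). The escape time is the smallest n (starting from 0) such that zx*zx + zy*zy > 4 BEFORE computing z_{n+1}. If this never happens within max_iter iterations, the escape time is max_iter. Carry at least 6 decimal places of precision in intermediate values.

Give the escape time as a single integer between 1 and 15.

Answer: 7

Derivation:
z_0 = 0 + 0i, c = 0.0050 + 1.0160i
Iter 1: z = 0.0050 + 1.0160i, |z|^2 = 1.0323
Iter 2: z = -1.0272 + 1.0262i, |z|^2 = 2.1082
Iter 3: z = 0.0072 + -1.0922i, |z|^2 = 1.1930
Iter 4: z = -1.1879 + 1.0003i, |z|^2 = 2.4116
Iter 5: z = 0.4155 + -1.3604i, |z|^2 = 2.0232
Iter 6: z = -1.6730 + -0.1144i, |z|^2 = 2.8121
Iter 7: z = 2.7909 + 1.3988i, |z|^2 = 9.7456
Escaped at iteration 7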